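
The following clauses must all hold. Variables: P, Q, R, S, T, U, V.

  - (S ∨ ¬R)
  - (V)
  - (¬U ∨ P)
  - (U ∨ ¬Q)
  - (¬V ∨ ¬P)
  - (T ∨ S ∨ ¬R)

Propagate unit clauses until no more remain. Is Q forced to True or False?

Unit clause (V) sets V = True.
(¬V ∨ ¬P) with V = True leaves only ¬P, so P = False.
(P ∨ ¬U): since P = False, the clause reduces to (¬U). U = False.
From (¬Q ∨ U) and U = False: Q = False.

False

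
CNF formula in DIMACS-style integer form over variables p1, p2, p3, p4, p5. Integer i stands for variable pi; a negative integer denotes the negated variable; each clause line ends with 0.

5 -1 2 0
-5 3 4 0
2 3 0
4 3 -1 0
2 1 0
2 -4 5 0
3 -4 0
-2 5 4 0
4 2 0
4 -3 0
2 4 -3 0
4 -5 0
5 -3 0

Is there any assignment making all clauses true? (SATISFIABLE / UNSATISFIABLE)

SATISFIABLE

Set p1 = True and propagate.
Branch on p2: take p2 = True.
The remaining clauses are satisfied by p3 = True, p4 = True, p5 = True.
So p1=1, p2=1, p3=1, p4=1, p5=1 is a satisfying assignment.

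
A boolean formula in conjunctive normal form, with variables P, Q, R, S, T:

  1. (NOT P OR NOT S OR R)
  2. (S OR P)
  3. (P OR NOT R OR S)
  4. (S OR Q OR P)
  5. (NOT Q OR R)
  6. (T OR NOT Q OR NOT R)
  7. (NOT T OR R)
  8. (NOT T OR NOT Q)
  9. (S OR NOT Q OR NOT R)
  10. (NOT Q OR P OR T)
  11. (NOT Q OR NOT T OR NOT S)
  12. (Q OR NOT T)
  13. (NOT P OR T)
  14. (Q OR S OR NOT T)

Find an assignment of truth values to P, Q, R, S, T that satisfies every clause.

Try P = False.
  then S is forced to True.
Try Q = False.
  then T is forced to False.
R is now unconstrained; take R = True.

P=False, Q=False, R=True, S=True, T=False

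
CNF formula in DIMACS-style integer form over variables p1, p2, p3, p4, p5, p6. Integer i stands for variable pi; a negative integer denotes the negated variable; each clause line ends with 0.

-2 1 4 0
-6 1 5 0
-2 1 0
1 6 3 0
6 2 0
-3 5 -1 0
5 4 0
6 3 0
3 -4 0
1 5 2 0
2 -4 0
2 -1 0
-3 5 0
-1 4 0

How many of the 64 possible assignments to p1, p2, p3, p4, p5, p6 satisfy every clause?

4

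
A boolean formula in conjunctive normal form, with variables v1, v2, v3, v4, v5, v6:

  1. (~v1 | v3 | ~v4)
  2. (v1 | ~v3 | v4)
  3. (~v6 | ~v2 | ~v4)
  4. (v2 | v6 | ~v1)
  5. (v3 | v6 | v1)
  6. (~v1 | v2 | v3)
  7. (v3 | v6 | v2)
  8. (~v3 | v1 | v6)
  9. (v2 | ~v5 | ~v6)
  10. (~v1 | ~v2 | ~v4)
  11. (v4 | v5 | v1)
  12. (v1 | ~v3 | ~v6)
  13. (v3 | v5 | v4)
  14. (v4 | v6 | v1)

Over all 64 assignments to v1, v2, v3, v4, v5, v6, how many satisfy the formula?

Case analysis on v1 and v3:
  v1=1, v3=1: 6 of the 16 assignments to (v2,v4,v5,v6) work.
  v1=1, v3=0: remaining (v2,v4,v5,v6) ∈ {(1,0,1,0); (1,0,1,1)} — 2.
  v1=0, v3=1: a clause becomes empty — 0.
  v1=0, v3=0: remaining (v2,v4,v5,v6) ∈ {(0,1,0,1); (1,0,1,1)} — 2.
Total: 6 + 2 + 0 + 2 = 10.

10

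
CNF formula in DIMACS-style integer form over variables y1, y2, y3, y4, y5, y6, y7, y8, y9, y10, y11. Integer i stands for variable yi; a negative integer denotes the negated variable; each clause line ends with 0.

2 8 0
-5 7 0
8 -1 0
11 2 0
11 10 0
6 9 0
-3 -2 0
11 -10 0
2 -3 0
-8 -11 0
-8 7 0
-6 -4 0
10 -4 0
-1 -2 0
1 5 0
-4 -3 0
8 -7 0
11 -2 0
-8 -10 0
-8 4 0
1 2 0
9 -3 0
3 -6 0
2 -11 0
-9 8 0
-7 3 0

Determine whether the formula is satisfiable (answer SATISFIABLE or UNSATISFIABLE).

y2 = True:
  propagation gives y3=False, y1=False, y5=True, y7=True; an empty clause results — contradiction.
y2 = False:
  propagation gives y8=True, y11=True; an empty clause results — contradiction.
Every branch closes, so no satisfying assignment exists.

UNSATISFIABLE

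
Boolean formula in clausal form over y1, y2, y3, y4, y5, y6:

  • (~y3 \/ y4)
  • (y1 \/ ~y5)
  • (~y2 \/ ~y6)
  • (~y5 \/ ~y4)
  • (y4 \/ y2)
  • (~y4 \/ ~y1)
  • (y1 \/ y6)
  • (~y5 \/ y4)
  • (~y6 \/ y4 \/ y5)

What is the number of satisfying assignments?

3

Satisfying assignments:
  y1=0 y2=0 y3=0 y4=1 y5=0 y6=1
  y1=0 y2=0 y3=1 y4=1 y5=0 y6=1
  y1=1 y2=1 y3=0 y4=0 y5=0 y6=0
That's 3 in total.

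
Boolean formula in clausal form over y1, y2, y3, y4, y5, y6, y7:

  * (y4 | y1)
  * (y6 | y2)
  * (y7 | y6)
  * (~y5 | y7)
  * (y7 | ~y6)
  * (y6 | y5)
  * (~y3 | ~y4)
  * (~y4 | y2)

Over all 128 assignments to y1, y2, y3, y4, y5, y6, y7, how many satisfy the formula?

16

Case analysis on y6 and y4:
  y6=1, y4=1: remaining (y1,y2,y3,y5,y7) ∈ {(0,1,0,0,1); (0,1,0,1,1); (1,1,0,0,1); (1,1,0,1,1)} — 4.
  y6=1, y4=0: forces y1=1; y7=1; y2, y3, y5 free → 2^3 = 8.
  y6=0, y4=1: remaining (y1,y2,y3,y5,y7) ∈ {(0,1,0,1,1); (1,1,0,1,1)} — 2.
  y6=0, y4=0: remaining (y1,y2,y3,y5,y7) ∈ {(1,1,0,1,1); (1,1,1,1,1)} — 2.
Total: 4 + 8 + 2 + 2 = 16.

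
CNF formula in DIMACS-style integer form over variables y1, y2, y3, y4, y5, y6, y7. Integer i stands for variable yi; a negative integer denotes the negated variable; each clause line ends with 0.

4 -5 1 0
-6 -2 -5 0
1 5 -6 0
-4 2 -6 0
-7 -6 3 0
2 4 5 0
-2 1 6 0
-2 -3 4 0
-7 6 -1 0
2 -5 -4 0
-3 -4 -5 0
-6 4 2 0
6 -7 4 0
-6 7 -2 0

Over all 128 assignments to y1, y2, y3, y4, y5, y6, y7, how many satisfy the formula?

14

Split on y6, then y2.
  y6=T, y2=T: remaining (y1,y3,y4,y5,y7) ∈ {(T,T,T,F,T)} — 1.
  y6=T, y2=F: a clause becomes empty — 0.
  y6=F, y2=T: 5 of the 32 assignments to (y1,y3,y4,y5,y7) work.
  y6=F, y2=F: y3 free; 4 ways for (y1,y4,y5,y7) × 2^1 = 8.
Total: 1 + 0 + 5 + 8 = 14.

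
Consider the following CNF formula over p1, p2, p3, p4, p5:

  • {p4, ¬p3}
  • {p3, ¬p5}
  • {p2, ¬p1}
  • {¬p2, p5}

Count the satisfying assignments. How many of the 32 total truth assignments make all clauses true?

6

The models are:
  p1=0 p2=0 p3=0 p4=0 p5=0
  p1=0 p2=0 p3=0 p4=1 p5=0
  p1=0 p2=0 p3=1 p4=1 p5=0
  p1=0 p2=0 p3=1 p4=1 p5=1
  p1=0 p2=1 p3=1 p4=1 p5=1
  p1=1 p2=1 p3=1 p4=1 p5=1
Count: 6.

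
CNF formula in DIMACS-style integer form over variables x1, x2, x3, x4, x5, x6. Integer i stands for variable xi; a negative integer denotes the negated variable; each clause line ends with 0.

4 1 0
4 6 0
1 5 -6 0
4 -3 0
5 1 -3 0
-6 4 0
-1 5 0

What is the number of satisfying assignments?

18

Split on x1, then x4.
  x1=1, x4=1: forces x5=1; x2, x3, x6 free → 2^3 = 8.
  x1=1, x4=0: a clause becomes empty — 0.
  x1=0, x4=1: x2 free; 5 ways for (x3,x5,x6) × 2^1 = 10.
  x1=0, x4=0: a clause becomes empty — 0.
Total: 8 + 0 + 10 + 0 = 18.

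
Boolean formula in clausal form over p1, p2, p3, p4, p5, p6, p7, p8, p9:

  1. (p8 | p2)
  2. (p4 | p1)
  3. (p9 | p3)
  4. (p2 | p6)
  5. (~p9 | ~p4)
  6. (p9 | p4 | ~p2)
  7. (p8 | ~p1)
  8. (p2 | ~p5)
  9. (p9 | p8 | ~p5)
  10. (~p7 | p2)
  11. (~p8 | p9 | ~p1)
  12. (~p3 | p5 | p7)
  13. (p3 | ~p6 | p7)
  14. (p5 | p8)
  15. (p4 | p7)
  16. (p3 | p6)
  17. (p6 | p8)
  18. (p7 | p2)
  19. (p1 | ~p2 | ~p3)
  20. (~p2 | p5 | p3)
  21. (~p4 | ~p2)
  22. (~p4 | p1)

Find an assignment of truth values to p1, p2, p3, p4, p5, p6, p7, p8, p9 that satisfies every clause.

Set p1 = True and propagate.
  then p8 is forced to True.
  then p9 is forced to True.
  then p4 is forced to False.
  then p7 is forced to True.
  then p2 is forced to True.
The remaining clauses are satisfied by p3 = True, p5 = False, p6 = False.

p1=T  p2=T  p3=T  p4=F  p5=F  p6=F  p7=T  p8=T  p9=T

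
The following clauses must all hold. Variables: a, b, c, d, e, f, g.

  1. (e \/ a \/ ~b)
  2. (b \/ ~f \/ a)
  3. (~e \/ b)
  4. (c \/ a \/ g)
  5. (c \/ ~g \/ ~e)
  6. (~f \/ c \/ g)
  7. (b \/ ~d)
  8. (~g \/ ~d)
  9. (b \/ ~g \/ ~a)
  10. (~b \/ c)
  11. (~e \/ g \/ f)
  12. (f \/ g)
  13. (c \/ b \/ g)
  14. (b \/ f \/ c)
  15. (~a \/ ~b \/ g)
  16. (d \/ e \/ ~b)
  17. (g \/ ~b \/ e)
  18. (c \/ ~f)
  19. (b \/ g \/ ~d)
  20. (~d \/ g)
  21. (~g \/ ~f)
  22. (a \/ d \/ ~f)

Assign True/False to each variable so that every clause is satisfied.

a = True  b = True  c = True  d = False  e = True  f = False  g = True

Pure literal: c appears only positively; assign c = True.
Try a = True.
Set b = True and propagate.
  then g is forced to True.
  then d is forced to False.
  then e is forced to True.
  then f is forced to False.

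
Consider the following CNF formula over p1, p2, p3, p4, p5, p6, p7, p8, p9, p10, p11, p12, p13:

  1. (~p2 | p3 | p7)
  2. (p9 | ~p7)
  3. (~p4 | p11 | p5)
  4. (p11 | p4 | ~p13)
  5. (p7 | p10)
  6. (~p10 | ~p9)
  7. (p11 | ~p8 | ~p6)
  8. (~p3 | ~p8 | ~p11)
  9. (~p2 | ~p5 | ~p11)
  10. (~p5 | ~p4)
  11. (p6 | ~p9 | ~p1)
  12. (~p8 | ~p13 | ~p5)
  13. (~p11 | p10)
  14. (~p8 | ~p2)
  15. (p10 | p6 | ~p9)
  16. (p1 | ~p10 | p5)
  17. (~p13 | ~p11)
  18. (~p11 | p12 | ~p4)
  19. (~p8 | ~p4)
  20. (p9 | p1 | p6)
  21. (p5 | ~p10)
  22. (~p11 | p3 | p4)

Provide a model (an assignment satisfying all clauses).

p1 = False, p2 = True, p3 = False, p4 = False, p5 = False, p6 = True, p7 = True, p8 = False, p9 = True, p10 = False, p11 = False, p12 = True, p13 = False

Pure literal: p8 appears only negated; assign p8 = False.
Pure literal: p12 appears only positively; assign p12 = True.
Try p1 = False.
Set p2 = True and propagate.
Set p3 = False and propagate.
  then p7 is forced to True.
  then p9 is forced to True.
  then p10 is forced to False.
  then p11 is forced to False.
  then p6 is forced to True.
The remaining clauses are satisfied by p4 = False, p5 = False, p13 = False.
Every clause has at least one true literal under this assignment.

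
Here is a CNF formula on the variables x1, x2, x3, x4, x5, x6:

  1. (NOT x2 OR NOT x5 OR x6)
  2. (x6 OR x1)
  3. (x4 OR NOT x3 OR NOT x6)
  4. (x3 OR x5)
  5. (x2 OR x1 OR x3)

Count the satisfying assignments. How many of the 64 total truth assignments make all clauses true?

Case analysis on x3 and x6:
  x3=T, x6=T: forces x4=T; x1, x2, x5 free → 2^3 = 8.
  x3=T, x6=F: x4 free; 3 ways for (x1,x2,x5) × 2^1 = 6.
  x3=F, x6=T: x4 free; 3 ways for (x1,x2,x5) × 2^1 = 6.
  x3=F, x6=F: remaining (x1,x2,x4,x5) ∈ {(T,F,F,T); (T,F,T,T)} — 2.
Total: 8 + 6 + 6 + 2 = 22.

22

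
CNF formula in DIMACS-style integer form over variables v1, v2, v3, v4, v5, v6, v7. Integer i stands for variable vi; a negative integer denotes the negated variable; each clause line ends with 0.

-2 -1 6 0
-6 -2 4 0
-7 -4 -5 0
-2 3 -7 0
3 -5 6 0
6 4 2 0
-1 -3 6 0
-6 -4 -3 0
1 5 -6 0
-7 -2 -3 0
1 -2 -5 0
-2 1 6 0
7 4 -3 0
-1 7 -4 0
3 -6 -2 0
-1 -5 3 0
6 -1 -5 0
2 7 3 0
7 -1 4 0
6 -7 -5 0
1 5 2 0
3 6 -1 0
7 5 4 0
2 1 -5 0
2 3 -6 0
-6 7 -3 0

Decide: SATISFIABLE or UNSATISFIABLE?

SATISFIABLE

Set v1 = True and propagate.
Branch on v2: take v2 = False.
Try v3 = True.
  then v6 is forced to True.
  then v4 is forced to False.
  then v7 is forced to True.
v5 is now unconstrained; take v5 = True.
Every clause has at least one true literal under this assignment.
So v1=1, v2=0, v3=1, v4=0, v5=1, v6=1, v7=1 is a satisfying assignment.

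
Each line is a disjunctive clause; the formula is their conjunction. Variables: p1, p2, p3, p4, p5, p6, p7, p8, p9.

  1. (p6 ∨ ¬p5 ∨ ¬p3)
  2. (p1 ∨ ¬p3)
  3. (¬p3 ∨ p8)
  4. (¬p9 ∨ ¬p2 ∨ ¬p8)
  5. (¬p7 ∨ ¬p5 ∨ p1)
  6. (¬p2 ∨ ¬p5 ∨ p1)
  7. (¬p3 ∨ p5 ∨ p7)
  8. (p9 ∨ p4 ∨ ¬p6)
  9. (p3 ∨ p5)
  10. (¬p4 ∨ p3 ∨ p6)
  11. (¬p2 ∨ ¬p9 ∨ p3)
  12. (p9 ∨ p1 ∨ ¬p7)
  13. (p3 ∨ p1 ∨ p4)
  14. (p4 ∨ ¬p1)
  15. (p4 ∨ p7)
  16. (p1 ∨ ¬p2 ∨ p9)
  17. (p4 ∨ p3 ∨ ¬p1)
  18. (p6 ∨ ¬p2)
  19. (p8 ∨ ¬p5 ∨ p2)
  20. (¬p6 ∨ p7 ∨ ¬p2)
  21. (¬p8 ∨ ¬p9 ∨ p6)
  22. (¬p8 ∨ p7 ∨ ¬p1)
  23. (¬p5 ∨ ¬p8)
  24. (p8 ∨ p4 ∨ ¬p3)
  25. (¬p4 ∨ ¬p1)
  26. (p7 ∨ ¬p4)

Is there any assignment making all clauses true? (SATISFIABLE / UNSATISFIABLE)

UNSATISFIABLE

p1 = True:
  propagation gives p4=True; an empty clause results — contradiction.
p1 = False:
  propagation gives p3=False, p5=True, p7=False, p2=False; an empty clause results — contradiction.
Every branch closes, so no satisfying assignment exists.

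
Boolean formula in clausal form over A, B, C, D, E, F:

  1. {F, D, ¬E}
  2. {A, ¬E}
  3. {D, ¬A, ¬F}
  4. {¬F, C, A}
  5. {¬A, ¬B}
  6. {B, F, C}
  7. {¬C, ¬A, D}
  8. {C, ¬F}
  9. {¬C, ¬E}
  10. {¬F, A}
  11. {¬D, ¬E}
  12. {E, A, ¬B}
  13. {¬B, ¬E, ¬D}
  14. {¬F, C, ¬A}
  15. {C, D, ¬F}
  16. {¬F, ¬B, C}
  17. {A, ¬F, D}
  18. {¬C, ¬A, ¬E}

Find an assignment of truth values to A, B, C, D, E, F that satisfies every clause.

A = True, B = False, C = True, D = True, E = False, F = True

Branch on A: take A = True.
  then B is forced to False.
Try C = True.
  then D is forced to True.
  then E is forced to False.
F is now unconstrained; take F = True.
Check each clause:
  1. {D, F, ¬E} — ¬E is true.
  2. {¬E, A} — A is true.
  3. {¬A, ¬F, D} — D is true.
  4. {¬F, A, C} — A is true.
  5. {¬B, ¬A} — ¬B is true.
  6. {C, B, F} — C is true.
  7. {¬C, ¬A, D} — D is true.
  8. {C, ¬F} — C is true.
  9. {¬E, ¬C} — ¬E is true.
  10. {A, ¬F} — A is true.
  11. {¬E, ¬D} — ¬E is true.
  12. {A, ¬B, E} — A is true.
  13. {¬E, ¬D, ¬B} — ¬E is true.
  14. {¬A, C, ¬F} — C is true.
  15. {C, ¬F, D} — C is true.
  16. {¬F, ¬B, C} — C is true.
  17. {A, D, ¬F} — A is true.
  18. {¬C, ¬A, ¬E} — ¬E is true.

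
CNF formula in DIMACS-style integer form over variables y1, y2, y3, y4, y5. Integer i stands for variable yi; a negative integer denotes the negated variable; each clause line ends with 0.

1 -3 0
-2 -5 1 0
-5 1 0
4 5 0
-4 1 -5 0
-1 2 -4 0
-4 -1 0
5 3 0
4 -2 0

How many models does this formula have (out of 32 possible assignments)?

2

The models are:
  y1=1 y2=0 y3=0 y4=0 y5=1
  y1=1 y2=0 y3=1 y4=0 y5=1
That's 2 in total.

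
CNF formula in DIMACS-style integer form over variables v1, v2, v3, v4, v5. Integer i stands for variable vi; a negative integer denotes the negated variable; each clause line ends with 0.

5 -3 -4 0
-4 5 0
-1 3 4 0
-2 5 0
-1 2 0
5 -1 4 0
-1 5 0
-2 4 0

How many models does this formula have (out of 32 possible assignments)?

Split on v4, then v5.
  v4=1, v5=1: v3 free; 3 ways for (v1,v2) × 2^1 = 6.
  v4=1, v5=0: a clause becomes empty — 0.
  v4=0, v5=1: remaining (v1,v2,v3) ∈ {(0,0,0); (0,0,1)} — 2.
  v4=0, v5=0: remaining (v1,v2,v3) ∈ {(0,0,0); (0,0,1)} — 2.
Total: 6 + 0 + 2 + 2 = 10.

10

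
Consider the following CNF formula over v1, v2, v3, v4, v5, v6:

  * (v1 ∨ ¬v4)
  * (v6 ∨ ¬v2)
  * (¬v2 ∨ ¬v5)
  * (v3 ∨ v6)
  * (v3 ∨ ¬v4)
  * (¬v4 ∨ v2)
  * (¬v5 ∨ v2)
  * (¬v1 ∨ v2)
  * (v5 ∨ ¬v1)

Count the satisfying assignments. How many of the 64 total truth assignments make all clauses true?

5

The models are:
  v1=F v2=F v3=F v4=F v5=F v6=T
  v1=F v2=F v3=T v4=F v5=F v6=F
  v1=F v2=F v3=T v4=F v5=F v6=T
  v1=F v2=T v3=F v4=F v5=F v6=T
  v1=F v2=T v3=T v4=F v5=F v6=T
That's 5 in total.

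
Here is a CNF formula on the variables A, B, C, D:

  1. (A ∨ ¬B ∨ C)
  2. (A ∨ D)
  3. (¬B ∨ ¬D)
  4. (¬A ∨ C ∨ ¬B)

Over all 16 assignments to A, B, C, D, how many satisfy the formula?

7

Split on A, then B.
  A=T, B=T: remaining (C,D) ∈ {(T,F)} — 1.
  A=T, B=F: remaining (C,D) ∈ {(F,F); (F,T); (T,F); (T,T)} — 4.
  A=F, B=T: a clause becomes empty — 0.
  A=F, B=F: remaining (C,D) ∈ {(F,T); (T,T)} — 2.
Total: 1 + 4 + 0 + 2 = 7.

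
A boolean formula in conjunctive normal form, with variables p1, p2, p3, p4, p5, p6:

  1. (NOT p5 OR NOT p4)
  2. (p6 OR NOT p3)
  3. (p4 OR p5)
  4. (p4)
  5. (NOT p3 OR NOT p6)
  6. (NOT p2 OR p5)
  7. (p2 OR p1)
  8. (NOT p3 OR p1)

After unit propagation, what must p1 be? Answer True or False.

True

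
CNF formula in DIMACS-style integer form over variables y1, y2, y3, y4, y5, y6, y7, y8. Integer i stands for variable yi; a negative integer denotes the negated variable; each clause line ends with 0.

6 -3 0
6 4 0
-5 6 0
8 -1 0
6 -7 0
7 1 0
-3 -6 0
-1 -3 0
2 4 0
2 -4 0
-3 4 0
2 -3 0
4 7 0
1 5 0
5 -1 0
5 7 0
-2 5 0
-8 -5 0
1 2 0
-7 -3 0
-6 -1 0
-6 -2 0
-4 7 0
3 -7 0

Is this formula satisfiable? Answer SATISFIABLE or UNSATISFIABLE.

UNSATISFIABLE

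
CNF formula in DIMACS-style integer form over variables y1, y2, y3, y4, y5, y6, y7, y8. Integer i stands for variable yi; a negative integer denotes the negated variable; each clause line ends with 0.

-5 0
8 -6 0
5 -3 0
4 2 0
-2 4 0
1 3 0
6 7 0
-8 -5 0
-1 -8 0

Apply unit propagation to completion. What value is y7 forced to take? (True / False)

(NOT y5) stands alone — y5 = False.
(NOT y3 OR y5) with y5 = False leaves only NOT y3, so y3 = False.
From (y1 OR y3) and y3 = False: y1 = True.
(NOT y1 OR NOT y8) with y1 = True leaves only NOT y8, so y8 = False.
(NOT y6 OR y8): since y8 = False, the clause reduces to (NOT y6). y6 = False.
In (y7 OR y6), y6 is now false; y7 must hold, so y7 = True.

True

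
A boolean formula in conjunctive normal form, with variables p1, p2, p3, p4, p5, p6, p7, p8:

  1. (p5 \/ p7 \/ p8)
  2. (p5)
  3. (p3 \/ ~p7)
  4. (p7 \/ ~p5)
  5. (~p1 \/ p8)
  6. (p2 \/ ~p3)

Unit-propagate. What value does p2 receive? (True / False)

True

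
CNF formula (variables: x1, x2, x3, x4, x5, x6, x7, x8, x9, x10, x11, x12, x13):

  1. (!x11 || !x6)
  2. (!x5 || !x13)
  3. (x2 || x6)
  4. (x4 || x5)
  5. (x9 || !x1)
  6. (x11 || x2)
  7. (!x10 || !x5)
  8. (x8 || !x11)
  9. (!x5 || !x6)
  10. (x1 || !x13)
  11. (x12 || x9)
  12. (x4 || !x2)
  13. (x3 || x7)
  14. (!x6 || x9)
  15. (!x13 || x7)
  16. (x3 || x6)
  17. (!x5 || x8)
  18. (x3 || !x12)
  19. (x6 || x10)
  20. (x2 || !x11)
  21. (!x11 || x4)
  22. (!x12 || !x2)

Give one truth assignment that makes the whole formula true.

x1=1  x2=1  x3=1  x4=1  x5=0  x6=0  x7=0  x8=0  x9=1  x10=1  x11=0  x12=0  x13=0

Check each clause:
  1. (!x6 || !x11) — !x6 is true.
  2. (!x13 || !x5) — !x5 is true.
  3. (x6 || x2) — x2 is true.
  4. (x5 || x4) — x4 is true.
  5. (!x1 || x9) — x9 is true.
  6. (x2 || x11) — x2 is true.
  7. (!x10 || !x5) — !x5 is true.
  8. (!x11 || x8) — !x11 is true.
  9. (!x6 || !x5) — !x6 is true.
  10. (!x13 || x1) — x1 is true.
  11. (x9 || x12) — x9 is true.
  12. (x4 || !x2) — x4 is true.
  13. (x3 || x7) — x3 is true.
  14. (x9 || !x6) — x9 is true.
  15. (!x13 || x7) — !x13 is true.
  16. (x3 || x6) — x3 is true.
  17. (!x5 || x8) — !x5 is true.
  18. (!x12 || x3) — x3 is true.
  19. (x6 || x10) — x10 is true.
  20. (!x11 || x2) — x2 is true.
  21. (x4 || !x11) — x4 is true.
  22. (!x2 || !x12) — !x12 is true.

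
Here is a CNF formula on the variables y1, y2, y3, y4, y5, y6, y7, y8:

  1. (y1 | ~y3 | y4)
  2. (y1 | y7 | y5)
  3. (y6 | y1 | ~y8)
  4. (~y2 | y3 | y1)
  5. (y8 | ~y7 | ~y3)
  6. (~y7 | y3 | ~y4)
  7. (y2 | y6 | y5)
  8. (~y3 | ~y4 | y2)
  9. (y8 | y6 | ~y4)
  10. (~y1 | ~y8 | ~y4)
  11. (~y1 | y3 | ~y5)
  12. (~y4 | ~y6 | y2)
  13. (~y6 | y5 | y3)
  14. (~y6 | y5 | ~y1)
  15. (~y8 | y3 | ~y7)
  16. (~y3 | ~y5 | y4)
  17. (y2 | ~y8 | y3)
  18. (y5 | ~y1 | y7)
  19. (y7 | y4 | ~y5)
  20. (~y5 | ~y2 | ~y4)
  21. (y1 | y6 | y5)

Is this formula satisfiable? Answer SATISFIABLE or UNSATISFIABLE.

Set y1 = False and propagate.
Branch on y2: take y2 = False.
Set y3 = False and propagate.
  then y8 is forced to False.
The remaining clauses are satisfied by y4 = False, y5 = True, y6 = True, y7 = True.
So y1=False, y2=False, y3=False, y4=False, y5=True, y6=True, y7=True, y8=False is a satisfying assignment.

SATISFIABLE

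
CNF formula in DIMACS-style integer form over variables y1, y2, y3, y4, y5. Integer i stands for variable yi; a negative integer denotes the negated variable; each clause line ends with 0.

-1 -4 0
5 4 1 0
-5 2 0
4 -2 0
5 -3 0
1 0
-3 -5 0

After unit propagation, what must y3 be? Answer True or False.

False

(y1) stands alone — y1 = True.
From (~y4 | ~y1) and y1 = True: y4 = False.
From (~y2 | y4) and y4 = False: y2 = False.
(y2 | ~y5): since y2 = False, the clause reduces to (~y5). y5 = False.
(~y3 | y5): since y5 = False, the clause reduces to (~y3). y3 = False.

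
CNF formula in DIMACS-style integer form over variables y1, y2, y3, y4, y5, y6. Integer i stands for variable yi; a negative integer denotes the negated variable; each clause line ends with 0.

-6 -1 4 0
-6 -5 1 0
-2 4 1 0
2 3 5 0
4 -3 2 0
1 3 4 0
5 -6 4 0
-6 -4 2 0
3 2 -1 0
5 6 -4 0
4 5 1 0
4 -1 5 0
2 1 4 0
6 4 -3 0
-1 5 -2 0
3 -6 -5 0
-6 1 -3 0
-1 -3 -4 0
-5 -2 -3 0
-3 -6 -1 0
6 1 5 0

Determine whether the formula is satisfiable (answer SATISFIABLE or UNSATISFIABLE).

Try y1 = False.
The remaining clauses are satisfied by y2 = True, y3 = False, y4 = True, y5 = False, y6 = True.
So y1=F  y2=T  y3=F  y4=T  y5=F  y6=T is a satisfying assignment.

SATISFIABLE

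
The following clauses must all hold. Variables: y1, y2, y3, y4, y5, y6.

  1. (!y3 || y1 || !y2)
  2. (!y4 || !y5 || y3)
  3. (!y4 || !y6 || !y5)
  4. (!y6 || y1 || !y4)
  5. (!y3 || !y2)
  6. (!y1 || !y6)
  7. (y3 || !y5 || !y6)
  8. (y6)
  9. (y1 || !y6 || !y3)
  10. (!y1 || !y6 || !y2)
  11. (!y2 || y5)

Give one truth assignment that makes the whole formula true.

y1=0  y2=0  y3=0  y4=0  y5=0  y6=1

The clause (y6) is unit: y6 must be True.
Unit propagation: (!y1) forces y1 = False.
Unit propagation: (!y4) forces y4 = False.
(!y3) is a unit clause, so y3 = False.
Unit propagation: (!y5) forces y5 = False.
The clause (!y2) is unit: y2 must be False.
Every clause has at least one true literal under this assignment.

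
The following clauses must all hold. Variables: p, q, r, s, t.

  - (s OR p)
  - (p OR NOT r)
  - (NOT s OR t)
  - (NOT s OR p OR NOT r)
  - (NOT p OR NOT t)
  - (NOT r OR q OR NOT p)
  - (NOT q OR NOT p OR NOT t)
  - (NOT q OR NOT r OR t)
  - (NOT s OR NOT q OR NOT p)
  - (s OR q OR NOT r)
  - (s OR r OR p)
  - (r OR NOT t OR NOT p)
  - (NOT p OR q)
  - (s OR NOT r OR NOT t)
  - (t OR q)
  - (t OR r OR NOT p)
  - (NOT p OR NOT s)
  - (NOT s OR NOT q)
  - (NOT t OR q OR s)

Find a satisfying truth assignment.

p=F  q=F  r=F  s=T  t=T

Branch on p: take p = False.
  then s is forced to True.
  then r is forced to False.
  then t is forced to True.
  then q is forced to False.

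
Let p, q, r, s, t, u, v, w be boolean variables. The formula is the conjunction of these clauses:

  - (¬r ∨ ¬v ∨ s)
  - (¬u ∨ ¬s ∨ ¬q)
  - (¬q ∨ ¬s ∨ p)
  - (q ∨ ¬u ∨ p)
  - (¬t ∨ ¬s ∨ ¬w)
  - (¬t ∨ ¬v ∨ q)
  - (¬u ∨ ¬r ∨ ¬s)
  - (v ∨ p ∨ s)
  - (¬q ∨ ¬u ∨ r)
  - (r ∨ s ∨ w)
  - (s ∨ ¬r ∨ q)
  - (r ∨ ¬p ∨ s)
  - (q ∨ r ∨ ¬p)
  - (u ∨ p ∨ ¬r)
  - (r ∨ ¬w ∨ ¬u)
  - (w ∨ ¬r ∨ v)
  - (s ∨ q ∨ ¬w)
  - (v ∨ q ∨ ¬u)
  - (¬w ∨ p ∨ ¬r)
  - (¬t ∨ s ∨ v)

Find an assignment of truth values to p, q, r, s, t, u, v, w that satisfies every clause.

p=F, q=F, r=F, s=T, t=F, u=F, v=F, w=T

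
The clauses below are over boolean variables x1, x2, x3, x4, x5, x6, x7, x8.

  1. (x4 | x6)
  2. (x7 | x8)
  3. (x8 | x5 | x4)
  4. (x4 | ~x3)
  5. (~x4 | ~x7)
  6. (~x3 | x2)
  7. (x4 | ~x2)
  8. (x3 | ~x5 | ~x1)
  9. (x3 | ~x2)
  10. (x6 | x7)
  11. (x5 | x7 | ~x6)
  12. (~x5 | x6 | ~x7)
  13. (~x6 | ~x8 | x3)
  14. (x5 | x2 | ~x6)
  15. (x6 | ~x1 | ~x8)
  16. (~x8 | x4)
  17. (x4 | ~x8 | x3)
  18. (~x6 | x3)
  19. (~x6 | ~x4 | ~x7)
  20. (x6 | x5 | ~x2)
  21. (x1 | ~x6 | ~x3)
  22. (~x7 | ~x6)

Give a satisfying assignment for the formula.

x1 = 1, x2 = 1, x3 = 1, x4 = 1, x5 = 1, x6 = 1, x7 = 0, x8 = 1

Set x1 = True and propagate.
For the remaining variables, x2 = True, x3 = True, x4 = True, x5 = True, x6 = True, x7 = False, x8 = True works.
Every clause has at least one true literal under this assignment.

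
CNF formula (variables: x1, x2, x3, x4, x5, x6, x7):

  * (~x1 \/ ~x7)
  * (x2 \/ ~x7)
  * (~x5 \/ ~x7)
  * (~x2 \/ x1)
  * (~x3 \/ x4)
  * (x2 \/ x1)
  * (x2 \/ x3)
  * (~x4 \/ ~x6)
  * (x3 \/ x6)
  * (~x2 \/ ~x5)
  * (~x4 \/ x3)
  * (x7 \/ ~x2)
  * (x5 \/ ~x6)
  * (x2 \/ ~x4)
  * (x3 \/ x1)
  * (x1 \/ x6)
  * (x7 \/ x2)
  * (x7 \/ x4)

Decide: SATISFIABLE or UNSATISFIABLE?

UNSATISFIABLE

x2 = True:
  propagation gives x1=True, x7=False; an empty clause results — contradiction.
x2 = False:
  propagation gives x7=False; an empty clause results — contradiction.
Every branch closes, so no satisfying assignment exists.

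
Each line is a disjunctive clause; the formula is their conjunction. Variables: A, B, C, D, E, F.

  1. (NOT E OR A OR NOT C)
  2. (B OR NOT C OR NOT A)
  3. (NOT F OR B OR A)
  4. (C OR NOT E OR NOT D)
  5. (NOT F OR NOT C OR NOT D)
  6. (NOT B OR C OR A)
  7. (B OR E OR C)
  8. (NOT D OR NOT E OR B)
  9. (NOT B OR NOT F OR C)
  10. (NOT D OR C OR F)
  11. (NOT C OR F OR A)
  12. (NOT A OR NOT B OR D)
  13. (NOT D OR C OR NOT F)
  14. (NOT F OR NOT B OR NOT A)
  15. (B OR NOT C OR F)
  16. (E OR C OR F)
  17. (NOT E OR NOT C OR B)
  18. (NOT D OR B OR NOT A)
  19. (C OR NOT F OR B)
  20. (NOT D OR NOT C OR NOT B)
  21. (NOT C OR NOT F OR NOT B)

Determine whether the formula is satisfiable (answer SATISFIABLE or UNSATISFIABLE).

Branch on A: take A = True.
Try B = False.
  then C is forced to False.
  then E is forced to True.
  then D is forced to False.
  then F is forced to False.
Every clause has at least one true literal under this assignment.
So A = T, B = F, C = F, D = F, E = T, F = F is a satisfying assignment.

SATISFIABLE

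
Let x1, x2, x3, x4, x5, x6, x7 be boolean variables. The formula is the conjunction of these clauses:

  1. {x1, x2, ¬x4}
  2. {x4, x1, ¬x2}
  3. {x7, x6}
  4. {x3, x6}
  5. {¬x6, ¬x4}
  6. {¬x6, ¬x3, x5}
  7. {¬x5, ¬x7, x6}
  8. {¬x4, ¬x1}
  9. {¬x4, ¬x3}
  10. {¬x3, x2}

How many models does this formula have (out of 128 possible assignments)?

15

Case analysis on x4 and x6:
  x4=T, x6=T: a clause becomes empty — 0.
  x4=T, x6=F: a clause becomes empty — 0.
  x4=F, x6=T: x7 free; 7 ways for (x1,x2,x3,x5) × 2^1 = 14.
  x4=F, x6=F: remaining (x1,x2,x3,x5,x7) ∈ {(T,T,T,F,T)} — 1.
Total: 0 + 0 + 14 + 1 = 15.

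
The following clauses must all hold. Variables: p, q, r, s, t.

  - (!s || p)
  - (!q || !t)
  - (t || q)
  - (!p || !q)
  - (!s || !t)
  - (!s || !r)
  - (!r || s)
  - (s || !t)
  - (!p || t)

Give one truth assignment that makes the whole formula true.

p = F  q = T  r = F  s = F  t = F

Pure literal: r appears only negated; assign r = False.
Try p = False.
  then s is forced to False.
  then t is forced to False.
  then q is forced to True.
Every clause has at least one true literal under this assignment.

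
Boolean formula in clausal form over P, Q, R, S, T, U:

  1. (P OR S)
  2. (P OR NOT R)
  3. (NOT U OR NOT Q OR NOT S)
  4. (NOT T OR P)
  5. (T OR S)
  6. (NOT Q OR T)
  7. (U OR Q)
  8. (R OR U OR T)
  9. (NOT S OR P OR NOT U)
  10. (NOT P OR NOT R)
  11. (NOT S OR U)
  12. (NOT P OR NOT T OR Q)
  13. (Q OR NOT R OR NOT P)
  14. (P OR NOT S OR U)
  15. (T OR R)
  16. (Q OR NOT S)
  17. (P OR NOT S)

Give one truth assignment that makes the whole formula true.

P=T  Q=T  R=F  S=F  T=T  U=T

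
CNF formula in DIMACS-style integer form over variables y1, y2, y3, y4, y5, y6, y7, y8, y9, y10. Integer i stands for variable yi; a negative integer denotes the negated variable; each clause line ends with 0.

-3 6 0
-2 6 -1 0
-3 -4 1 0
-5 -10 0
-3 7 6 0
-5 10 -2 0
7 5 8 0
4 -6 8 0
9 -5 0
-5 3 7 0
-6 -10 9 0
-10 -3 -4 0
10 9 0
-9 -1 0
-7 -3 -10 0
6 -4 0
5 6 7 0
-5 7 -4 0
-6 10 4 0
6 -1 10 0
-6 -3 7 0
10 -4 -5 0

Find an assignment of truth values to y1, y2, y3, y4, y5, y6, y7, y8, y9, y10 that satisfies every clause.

y1 = F  y2 = T  y3 = F  y4 = F  y5 = F  y6 = F  y7 = T  y8 = T  y9 = F  y10 = T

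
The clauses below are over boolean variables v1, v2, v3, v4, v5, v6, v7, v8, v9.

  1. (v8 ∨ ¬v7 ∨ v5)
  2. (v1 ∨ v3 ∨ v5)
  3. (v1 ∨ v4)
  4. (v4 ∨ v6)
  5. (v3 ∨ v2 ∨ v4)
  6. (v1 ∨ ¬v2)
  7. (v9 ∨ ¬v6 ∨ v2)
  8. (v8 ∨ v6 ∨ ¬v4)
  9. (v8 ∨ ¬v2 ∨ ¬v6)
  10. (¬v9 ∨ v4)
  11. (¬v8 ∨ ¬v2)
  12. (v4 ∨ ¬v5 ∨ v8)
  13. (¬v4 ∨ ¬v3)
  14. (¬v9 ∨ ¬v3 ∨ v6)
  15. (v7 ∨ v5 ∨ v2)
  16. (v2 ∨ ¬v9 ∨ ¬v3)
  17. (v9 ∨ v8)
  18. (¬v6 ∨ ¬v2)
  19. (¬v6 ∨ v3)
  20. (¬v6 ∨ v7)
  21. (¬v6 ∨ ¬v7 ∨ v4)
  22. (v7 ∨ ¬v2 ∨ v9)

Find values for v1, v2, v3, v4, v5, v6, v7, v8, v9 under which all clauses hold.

Branch on v1: take v1 = False.
  then v4 is forced to True.
  then v2 is forced to False.
  then v3 is forced to False.
  then v5 is forced to True.
  then v6 is forced to False.
  then v8 is forced to True.
v7, v9 are now unconstrained; take v7 = True, v9 = True.

v1 = False  v2 = False  v3 = False  v4 = True  v5 = True  v6 = False  v7 = True  v8 = True  v9 = True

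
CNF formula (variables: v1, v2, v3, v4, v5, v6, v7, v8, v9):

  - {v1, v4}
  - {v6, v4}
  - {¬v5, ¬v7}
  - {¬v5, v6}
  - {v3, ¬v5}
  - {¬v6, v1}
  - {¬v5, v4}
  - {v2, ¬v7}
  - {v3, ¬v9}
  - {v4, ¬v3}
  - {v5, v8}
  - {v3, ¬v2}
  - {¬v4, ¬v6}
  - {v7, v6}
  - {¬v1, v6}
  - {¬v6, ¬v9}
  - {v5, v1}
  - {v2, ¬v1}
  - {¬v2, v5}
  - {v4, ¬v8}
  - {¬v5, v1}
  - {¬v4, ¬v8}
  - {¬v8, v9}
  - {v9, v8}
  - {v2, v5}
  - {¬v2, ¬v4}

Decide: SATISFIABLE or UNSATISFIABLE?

UNSATISFIABLE

v5 = True:
  propagation gives v7=False, v6=True, v3=True, v1=True; an empty clause results — contradiction.
v5 = False:
  propagation gives v8=True, v1=True, v6=True, v4=False; an empty clause results — contradiction.
Every branch closes, so no satisfying assignment exists.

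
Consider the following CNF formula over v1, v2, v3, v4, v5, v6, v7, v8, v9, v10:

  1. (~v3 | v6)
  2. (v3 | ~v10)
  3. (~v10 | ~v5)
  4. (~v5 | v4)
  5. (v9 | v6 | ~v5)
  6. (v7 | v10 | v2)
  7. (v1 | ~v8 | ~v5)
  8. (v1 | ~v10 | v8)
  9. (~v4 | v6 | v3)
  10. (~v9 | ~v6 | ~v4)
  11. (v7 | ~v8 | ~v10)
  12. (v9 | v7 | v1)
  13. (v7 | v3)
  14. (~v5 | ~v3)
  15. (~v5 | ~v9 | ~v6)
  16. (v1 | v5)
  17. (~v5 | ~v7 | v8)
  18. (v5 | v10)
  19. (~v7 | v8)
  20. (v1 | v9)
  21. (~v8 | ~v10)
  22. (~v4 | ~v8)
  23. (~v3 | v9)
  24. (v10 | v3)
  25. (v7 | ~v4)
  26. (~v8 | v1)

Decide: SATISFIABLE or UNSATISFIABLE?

SATISFIABLE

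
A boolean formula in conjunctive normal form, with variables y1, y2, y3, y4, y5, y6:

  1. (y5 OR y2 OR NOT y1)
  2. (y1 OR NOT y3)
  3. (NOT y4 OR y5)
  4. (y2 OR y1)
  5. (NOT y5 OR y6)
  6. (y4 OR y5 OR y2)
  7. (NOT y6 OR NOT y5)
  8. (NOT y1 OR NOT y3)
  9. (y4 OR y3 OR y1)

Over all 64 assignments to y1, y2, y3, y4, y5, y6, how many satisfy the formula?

Satisfying assignments:
  y1=1 y2=1 y3=0 y4=0 y5=0 y6=0
  y1=1 y2=1 y3=0 y4=0 y5=0 y6=1
That's 2 in total.

2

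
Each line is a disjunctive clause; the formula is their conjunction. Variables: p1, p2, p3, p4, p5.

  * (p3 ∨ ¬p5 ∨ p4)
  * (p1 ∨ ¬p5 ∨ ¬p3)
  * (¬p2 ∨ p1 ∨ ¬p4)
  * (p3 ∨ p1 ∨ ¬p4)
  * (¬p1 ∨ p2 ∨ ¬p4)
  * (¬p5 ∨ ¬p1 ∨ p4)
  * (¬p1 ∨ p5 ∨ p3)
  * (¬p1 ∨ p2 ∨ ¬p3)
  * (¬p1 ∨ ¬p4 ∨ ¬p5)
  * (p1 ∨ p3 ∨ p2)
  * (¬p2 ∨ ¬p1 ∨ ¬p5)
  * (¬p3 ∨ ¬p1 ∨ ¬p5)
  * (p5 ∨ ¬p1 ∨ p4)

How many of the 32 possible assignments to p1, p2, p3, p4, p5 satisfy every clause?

5

Satisfying assignments:
  p1=F p2=F p3=T p4=F p5=F
  p1=F p2=F p3=T p4=T p5=F
  p1=F p2=T p3=F p4=F p5=F
  p1=F p2=T p3=T p4=F p5=F
  p1=T p2=T p3=T p4=T p5=F
That's 5 in total.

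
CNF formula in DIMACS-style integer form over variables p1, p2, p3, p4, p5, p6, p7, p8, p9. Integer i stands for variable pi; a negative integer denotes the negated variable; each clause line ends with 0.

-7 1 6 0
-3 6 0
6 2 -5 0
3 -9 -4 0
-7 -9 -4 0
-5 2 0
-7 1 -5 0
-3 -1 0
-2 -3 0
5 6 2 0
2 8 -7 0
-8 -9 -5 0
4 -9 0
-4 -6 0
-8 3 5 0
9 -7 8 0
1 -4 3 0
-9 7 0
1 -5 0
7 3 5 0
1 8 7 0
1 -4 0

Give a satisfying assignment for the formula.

p1=1, p2=1, p3=0, p4=0, p5=1, p6=0, p7=0, p8=0, p9=0

Set p1 = True and propagate.
  then p3 is forced to False.
Try p2 = True.
Try p4 = False.
  then p9 is forced to False.
For the remaining variables, p5 = True, p6 = False, p7 = False, p8 = False works.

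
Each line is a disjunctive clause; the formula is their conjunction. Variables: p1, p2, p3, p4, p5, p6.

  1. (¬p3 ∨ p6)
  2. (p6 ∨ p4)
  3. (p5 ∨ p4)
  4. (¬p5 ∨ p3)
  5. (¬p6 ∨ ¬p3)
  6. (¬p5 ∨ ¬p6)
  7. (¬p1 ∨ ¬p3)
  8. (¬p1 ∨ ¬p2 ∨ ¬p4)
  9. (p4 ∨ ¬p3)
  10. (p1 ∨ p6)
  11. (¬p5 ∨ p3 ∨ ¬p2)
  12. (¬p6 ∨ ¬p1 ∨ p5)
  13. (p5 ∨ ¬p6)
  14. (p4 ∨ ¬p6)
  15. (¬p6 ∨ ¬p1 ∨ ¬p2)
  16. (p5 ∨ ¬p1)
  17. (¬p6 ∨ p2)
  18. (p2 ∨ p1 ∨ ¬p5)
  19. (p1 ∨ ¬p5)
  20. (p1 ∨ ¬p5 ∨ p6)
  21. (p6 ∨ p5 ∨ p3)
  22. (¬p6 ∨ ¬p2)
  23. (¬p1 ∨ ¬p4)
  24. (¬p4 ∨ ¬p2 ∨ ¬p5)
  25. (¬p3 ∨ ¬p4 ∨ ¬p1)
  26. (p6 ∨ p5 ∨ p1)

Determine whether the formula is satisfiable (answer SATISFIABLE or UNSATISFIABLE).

UNSATISFIABLE

p6 = True:
  propagation gives p3=False, p5=False; an empty clause results — contradiction.
p6 = False:
  propagation gives p3=False, p4=True, p5=False; an empty clause results — contradiction.
Every branch closes, so no satisfying assignment exists.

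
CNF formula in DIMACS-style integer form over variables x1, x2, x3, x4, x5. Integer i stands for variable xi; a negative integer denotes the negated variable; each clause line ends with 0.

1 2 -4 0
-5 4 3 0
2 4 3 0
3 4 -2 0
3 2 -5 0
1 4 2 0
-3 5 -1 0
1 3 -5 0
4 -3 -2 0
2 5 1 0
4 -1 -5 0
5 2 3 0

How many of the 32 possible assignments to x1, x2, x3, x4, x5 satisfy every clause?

7

Case analysis on x2 and x3:
  x2=T, x3=T: remaining (x1,x4,x5) ∈ {(F,T,F); (F,T,T); (T,T,T)} — 3.
  x2=T, x3=F: remaining (x1,x4,x5) ∈ {(F,T,F); (T,T,F); (T,T,T)} — 3.
  x2=F, x3=T: remaining (x1,x4,x5) ∈ {(T,T,T)} — 1.
  x2=F, x3=F: a clause becomes empty — 0.
Total: 3 + 3 + 1 + 0 = 7.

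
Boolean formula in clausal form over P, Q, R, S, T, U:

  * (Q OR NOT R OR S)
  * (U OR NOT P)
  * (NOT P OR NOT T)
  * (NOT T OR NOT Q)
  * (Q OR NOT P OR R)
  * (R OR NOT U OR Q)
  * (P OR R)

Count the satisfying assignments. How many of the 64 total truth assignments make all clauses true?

13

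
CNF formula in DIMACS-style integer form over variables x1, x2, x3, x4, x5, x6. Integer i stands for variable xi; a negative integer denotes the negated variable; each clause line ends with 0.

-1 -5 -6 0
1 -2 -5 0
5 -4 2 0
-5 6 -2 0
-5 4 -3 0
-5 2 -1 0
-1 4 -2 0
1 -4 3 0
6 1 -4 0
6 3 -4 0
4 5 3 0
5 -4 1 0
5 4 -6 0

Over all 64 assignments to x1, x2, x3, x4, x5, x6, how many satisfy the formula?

9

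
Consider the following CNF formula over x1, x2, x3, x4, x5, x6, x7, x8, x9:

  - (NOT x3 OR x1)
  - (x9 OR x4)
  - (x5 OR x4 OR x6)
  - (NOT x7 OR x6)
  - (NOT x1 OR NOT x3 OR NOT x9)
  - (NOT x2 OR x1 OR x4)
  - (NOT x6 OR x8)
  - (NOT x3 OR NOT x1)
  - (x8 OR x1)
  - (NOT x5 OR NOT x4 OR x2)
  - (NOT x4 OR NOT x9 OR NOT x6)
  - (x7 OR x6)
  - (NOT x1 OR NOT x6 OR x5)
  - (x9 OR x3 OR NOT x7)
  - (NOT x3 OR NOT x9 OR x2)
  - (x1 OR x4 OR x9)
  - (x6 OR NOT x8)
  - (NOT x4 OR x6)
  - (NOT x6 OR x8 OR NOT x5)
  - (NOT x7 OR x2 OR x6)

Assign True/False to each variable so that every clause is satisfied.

x1 = False, x2 = True, x3 = False, x4 = True, x5 = True, x6 = True, x7 = False, x8 = True, x9 = False

Check each clause:
  1. (x1 OR NOT x3) — NOT x3 is true.
  2. (x4 OR x9) — x4 is true.
  3. (x4 OR x5 OR x6) — x4 is true.
  4. (NOT x7 OR x6) — NOT x7 is true.
  5. (NOT x9 OR NOT x3 OR NOT x1) — NOT x3 is true.
  6. (NOT x2 OR x1 OR x4) — x4 is true.
  7. (NOT x6 OR x8) — x8 is true.
  8. (NOT x3 OR NOT x1) — NOT x3 is true.
  9. (x8 OR x1) — x8 is true.
  10. (NOT x4 OR NOT x5 OR x2) — x2 is true.
  11. (NOT x4 OR NOT x6 OR NOT x9) — NOT x9 is true.
  12. (x7 OR x6) — x6 is true.
  13. (x5 OR NOT x6 OR NOT x1) — x5 is true.
  14. (NOT x7 OR x9 OR x3) — NOT x7 is true.
  15. (NOT x3 OR NOT x9 OR x2) — x2 is true.
  16. (x1 OR x9 OR x4) — x4 is true.
  17. (NOT x8 OR x6) — x6 is true.
  18. (x6 OR NOT x4) — x6 is true.
  19. (NOT x6 OR x8 OR NOT x5) — x8 is true.
  20. (x6 OR x2 OR NOT x7) — NOT x7 is true.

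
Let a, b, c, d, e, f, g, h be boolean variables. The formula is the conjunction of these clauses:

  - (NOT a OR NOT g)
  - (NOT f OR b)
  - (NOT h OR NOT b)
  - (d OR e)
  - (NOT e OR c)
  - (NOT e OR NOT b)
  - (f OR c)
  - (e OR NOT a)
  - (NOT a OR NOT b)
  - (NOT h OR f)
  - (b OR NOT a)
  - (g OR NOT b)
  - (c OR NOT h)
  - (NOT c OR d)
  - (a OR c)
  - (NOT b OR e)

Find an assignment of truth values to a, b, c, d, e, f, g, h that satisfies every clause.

Pure literal: d appears only positively; assign d = True.
h occurs only negated in the remaining clauses — set h = False.
Branch on a: take a = False.
  then c is forced to True.
The remaining clauses are satisfied by b = False, e = False, f = False, g = True.
Every clause has at least one true literal under this assignment.
Check each clause:
  1. (NOT a OR NOT g) — NOT a is true.
  2. (NOT f OR b) — NOT f is true.
  3. (NOT b OR NOT h) — NOT h is true.
  4. (d OR e) — d is true.
  5. (c OR NOT e) — c is true.
  6. (NOT e OR NOT b) — NOT e is true.
  7. (c OR f) — c is true.
  8. (NOT a OR e) — NOT a is true.
  9. (NOT b OR NOT a) — NOT b is true.
  10. (NOT h OR f) — NOT h is true.
  11. (NOT a OR b) — NOT a is true.
  12. (NOT b OR g) — NOT b is true.
  13. (NOT h OR c) — NOT h is true.
  14. (NOT c OR d) — d is true.
  15. (c OR a) — c is true.
  16. (NOT b OR e) — NOT b is true.

a=False, b=False, c=True, d=True, e=False, f=False, g=True, h=False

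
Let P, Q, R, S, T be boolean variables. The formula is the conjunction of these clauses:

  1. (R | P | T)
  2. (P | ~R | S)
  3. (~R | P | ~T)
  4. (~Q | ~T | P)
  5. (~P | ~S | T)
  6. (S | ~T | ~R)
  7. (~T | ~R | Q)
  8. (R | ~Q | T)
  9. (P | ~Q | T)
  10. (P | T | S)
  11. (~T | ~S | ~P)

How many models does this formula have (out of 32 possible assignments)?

Split on T, then P.
  T=1, P=1: remaining (Q,R,S) ∈ {(0,0,0); (1,0,0)} — 2.
  T=1, P=0: remaining (Q,R,S) ∈ {(0,0,0); (0,0,1)} — 2.
  T=0, P=1: remaining (Q,R,S) ∈ {(0,0,0); (0,1,0); (1,1,0)} — 3.
  T=0, P=0: remaining (Q,R,S) ∈ {(0,1,1)} — 1.
Total: 2 + 2 + 3 + 1 = 8.

8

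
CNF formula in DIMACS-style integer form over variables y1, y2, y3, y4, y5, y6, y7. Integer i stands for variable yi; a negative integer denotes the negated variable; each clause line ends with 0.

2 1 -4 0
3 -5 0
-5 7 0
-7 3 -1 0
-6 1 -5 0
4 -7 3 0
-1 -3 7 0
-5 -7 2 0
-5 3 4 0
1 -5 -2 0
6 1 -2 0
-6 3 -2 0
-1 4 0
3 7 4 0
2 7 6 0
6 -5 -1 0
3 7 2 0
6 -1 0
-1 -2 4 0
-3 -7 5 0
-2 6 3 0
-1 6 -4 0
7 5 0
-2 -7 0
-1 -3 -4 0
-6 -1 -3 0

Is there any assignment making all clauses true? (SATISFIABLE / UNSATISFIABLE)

y1 = True:
  propagation gives y4=True, y6=True, y3=False, y5=False; an empty clause results — contradiction.
y1 = False:
  y2 = True:
    propagation gives y5=False, y6=True, y3=True, y7=False; an empty clause results — contradiction.
  y2 = False:
    y7 = True:
      propagation gives y3=True, y5=False; contradiction.
    y7 = False:
      propagation gives y5=False; contradiction.
Every branch closes, so no satisfying assignment exists.

UNSATISFIABLE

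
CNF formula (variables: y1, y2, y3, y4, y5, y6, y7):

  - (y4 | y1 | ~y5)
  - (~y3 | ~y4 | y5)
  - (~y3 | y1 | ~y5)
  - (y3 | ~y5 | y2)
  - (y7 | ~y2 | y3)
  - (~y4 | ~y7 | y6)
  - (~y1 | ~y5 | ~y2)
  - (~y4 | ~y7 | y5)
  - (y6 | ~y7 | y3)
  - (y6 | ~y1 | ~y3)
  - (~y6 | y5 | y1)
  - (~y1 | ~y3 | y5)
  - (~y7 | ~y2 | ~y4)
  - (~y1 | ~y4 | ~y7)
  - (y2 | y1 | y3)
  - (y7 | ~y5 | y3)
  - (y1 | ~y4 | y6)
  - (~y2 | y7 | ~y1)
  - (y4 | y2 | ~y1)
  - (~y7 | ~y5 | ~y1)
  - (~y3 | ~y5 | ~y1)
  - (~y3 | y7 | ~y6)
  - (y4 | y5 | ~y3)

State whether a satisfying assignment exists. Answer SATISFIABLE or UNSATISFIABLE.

SATISFIABLE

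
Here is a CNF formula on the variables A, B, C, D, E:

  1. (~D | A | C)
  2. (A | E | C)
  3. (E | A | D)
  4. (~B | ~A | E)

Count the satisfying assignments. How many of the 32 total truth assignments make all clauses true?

Case analysis on A and E:
  A=1, E=1: B, C, D free → 2^3 = 8.
  A=1, E=0: remaining (B,C,D) ∈ {(0,0,0); (0,0,1); (0,1,0); (0,1,1)} — 4.
  A=0, E=1: B free; 3 ways for (C,D) × 2^1 = 6.
  A=0, E=0: remaining (B,C,D) ∈ {(0,1,1); (1,1,1)} — 2.
Total: 8 + 4 + 6 + 2 = 20.

20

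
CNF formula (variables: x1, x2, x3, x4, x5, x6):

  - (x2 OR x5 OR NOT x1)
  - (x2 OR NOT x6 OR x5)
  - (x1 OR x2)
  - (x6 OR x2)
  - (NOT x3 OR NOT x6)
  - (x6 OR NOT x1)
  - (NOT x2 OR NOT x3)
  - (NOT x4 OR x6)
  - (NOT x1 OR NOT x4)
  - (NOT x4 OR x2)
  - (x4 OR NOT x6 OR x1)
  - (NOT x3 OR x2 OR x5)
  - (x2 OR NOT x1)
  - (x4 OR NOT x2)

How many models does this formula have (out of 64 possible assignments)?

2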